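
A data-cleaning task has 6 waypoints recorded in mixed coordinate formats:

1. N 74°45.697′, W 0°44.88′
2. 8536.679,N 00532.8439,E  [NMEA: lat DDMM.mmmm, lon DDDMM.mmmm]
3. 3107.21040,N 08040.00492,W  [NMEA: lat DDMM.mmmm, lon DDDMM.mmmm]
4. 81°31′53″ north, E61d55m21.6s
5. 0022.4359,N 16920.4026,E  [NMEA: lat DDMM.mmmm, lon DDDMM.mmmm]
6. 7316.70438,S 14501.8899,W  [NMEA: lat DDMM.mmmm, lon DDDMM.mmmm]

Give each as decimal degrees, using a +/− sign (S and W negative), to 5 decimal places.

Point 1:
  Latitude: 74 + 45.697/60 = 74.761617
  N → positive
  Lon: 44.88′ = 0.748000°; total 0.748000
  W → negative
Point 2:
  Latitude: split at 2 digits → 85° and 36.679′; 85 + 36.679/60 = 85.611317
  N → positive
  Lon: split at 3 digits → 005° and 32.8439′; 5 + 32.8439/60 = 5.547398
  E ⇒ keep positive
Point 3:
  Latitude: split at 2 digits → 31° and 7.2104′; 31 + 7.2104/60 = 31.120173
  N → positive
  Longitude: degrees = first 3 digits = 80, minutes = 40.00492; 80 + 40.00492/60 = 80.666749
  hemisphere W, so the sign is −
Point 4:
  Lat: 31′ + 53″ = 31.88333′; 81 + 31.88333/60 = 81.531389
  N → positive
  λ: 55′ + 21.6″ = 55.36000′; 61 + 55.36000/60 = 61.922667
  E ⇒ keep positive
Point 5:
  φ: split at 2 digits → 00° and 22.4359′; 0 + 22.4359/60 = 0.373932
  N → positive
  λ: degrees = first 3 digits = 169, minutes = 20.4026; 169 + 20.4026/60 = 169.340043
  E ⇒ keep positive
Point 6:
  Lat: degrees = first 2 digits = 73, minutes = 16.70438; 73 + 16.70438/60 = 73.278406
  S → negative
  Longitude: degrees = first 3 digits = 145, minutes = 1.8899; 145 + 1.8899/60 = 145.031498
  hemisphere W, so the sign is −

1. 74.76162, -0.74800
2. 85.61132, 5.54740
3. 31.12017, -80.66675
4. 81.53139, 61.92267
5. 0.37393, 169.34004
6. -73.27841, -145.03150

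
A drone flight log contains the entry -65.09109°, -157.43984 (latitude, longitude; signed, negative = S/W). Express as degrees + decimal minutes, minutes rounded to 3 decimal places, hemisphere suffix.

65° 5.465′ S, 157° 26.390′ W

Latitude is negative → S; |value| = 65.091090
φ: 65° + 0.091090 × 60 = 65° 5.46540′
Longitude is negative → W; |value| = 157.439840
Lon: 157° + 0.439840 × 60 = 157° 26.39040′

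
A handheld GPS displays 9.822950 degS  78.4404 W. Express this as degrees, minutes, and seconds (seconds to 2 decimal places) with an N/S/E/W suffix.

φ: whole degrees 9; 49.37700′ → 49′ and 22.6200″
Longitude: 0.440400 × 60 = 26.42400′ → 26′, remainder × 60 = 25.4400″

9°49′22.62″ S, 78°26′25.44″ W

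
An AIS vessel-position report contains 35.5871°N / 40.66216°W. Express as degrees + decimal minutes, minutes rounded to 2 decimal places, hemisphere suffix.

35° 35.23′ N, 40° 39.73′ W

Lat: fractional part 0.587100 → 35.2260 minutes
Lon: fractional part 0.662160 → 39.7296 minutes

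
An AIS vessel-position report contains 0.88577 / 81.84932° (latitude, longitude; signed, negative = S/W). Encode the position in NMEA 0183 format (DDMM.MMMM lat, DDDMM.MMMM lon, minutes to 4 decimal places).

0053.1462,N / 08150.9592,E

Latitude: minutes = (0.885770 − 0) × 60 = 53.146200
Longitude: 81° + 0.849320 × 60 = 81° 50.959200′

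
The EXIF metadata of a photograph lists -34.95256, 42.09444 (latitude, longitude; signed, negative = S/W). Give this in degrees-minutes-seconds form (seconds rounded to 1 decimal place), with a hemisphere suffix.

34°57′9.2″ S, 42°05′40.0″ E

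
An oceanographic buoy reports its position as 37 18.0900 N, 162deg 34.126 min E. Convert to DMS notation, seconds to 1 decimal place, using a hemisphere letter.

37°18′5.4″ N, 162°34′7.6″ E

Latitude: 18.09000′ → 18′ and 0.09000 × 60 = 5.400″
Longitude: fractional minutes 0.12600 × 60 = 7.560″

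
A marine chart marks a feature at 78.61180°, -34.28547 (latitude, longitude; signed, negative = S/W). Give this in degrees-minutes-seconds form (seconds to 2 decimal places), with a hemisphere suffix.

Latitude: 0.611800° → 36.70800′; 0.70800 × 60 = 42.4800″
Longitude is negative → W; |value| = 34.285470
Lon: 0.285470 × 60 = 17.12820′ → 17′, remainder × 60 = 7.6920″

78°36′42.48″ N, 34°17′7.69″ W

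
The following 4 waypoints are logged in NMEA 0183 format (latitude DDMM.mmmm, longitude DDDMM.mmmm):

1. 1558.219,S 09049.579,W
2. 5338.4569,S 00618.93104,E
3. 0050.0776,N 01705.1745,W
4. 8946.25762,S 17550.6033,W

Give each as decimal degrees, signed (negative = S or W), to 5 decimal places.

1. -15.97032, -90.82632
2. -53.64095, 6.31552
3. 0.83463, -17.08624
4. -89.77096, -175.84339

Point 1:
  Latitude: split at 2 digits → 15° and 58.219′; 15 + 58.219/60 = 15.970317
  S → negative
  λ: split at 3 digits → 090° and 49.579′; 90 + 49.579/60 = 90.826317
  hemisphere W, so the sign is −
Point 2:
  Lat: degrees = first 2 digits = 53, minutes = 38.4569; 53 + 38.4569/60 = 53.640948
  S → negative
  Lon: split at 3 digits → 006° and 18.93104′; 6 + 18.93104/60 = 6.315517
  E → positive
Point 3:
  Latitude: degrees = first 2 digits = 0, minutes = 50.0776; 0 + 50.0776/60 = 0.834627
  N → positive
  Lon: split at 3 digits → 017° and 5.1745′; 17 + 5.1745/60 = 17.086242
  W ⇒ negate
Point 4:
  φ: split at 2 digits → 89° and 46.25762′; 89 + 46.25762/60 = 89.770960
  hemisphere S, so the sign is −
  Lon: degrees = first 3 digits = 175, minutes = 50.6033; 175 + 50.6033/60 = 175.843388
  hemisphere W, so the sign is −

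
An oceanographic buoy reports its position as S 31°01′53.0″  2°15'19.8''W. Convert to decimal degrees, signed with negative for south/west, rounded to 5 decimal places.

φ: 31 + 1/60 + 53/3600 = 31.031389
S → negative
λ: 15′ + 19.8″ = 15.33000′; 2 + 15.33000/60 = 2.255500
W ⇒ negate

-31.03139, -2.25550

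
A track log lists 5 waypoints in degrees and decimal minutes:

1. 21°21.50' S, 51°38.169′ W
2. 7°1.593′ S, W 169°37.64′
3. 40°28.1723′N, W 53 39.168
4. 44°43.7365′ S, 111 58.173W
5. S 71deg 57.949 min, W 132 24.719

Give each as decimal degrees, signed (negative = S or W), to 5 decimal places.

1. -21.35833, -51.63615
2. -7.02655, -169.62733
3. 40.46954, -53.65280
4. -44.72894, -111.96955
5. -71.96582, -132.41198

Point 1:
  Latitude: 21.5′ = 0.358333°; total 21.358333
  S → negative
  λ: 38.169′ = 0.636150°; total 51.636150
  hemisphere W, so the sign is −
Point 2:
  Lat: 7 + 1.593/60 = 7.026550
  S → negative
  Lon: 169 + 37.64/60 = 169.627333
  W ⇒ negate
Point 3:
  Lat: 28.1723′ = 0.469538°; total 40.469538
  N ⇒ keep positive
  λ: 53 + 39.168/60 = 53.652800
  hemisphere W, so the sign is −
Point 4:
  φ: 43.7365′ = 0.728942°; total 44.728942
  S → negative
  Longitude: 58.173′ = 0.969550°; total 111.969550
  W → negative
Point 5:
  φ: 57.949′ = 0.965817°; total 71.965817
  S ⇒ negate
  Longitude: 132 + 24.719/60 = 132.411983
  W ⇒ negate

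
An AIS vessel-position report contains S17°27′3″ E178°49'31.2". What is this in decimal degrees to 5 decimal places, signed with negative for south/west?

-17.45083, 178.82533

Latitude: 17° + 27/60 + 3/3600 = 17 + 0.450000 + 0.000833 = 17.450833
S ⇒ negate
λ: 178° + 49/60 + 31.2/3600 = 178 + 0.816667 + 0.008667 = 178.825333
E → positive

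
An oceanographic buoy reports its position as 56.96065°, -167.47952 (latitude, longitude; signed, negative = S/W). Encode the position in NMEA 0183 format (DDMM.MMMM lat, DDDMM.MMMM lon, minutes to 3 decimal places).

Latitude: minutes = (56.960650 − 56) × 60 = 57.63900
Longitude is negative → W; |value| = 167.479520
Lon: fractional part 0.479520 → 28.77120 minutes

5657.639,N / 16728.771,W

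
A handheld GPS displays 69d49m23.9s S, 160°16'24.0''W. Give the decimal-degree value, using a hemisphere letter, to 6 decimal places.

Lat: 69° + 49/60 + 23.9/3600 = 69 + 0.816667 + 0.006639 = 69.8233056
Lon: 160 + 16/60 + 24/3600 = 160.2733333

69.823306° S, 160.273333° W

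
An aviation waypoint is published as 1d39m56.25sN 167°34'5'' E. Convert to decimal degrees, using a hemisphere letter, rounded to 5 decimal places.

φ: 1 + 39/60 + 56.25/3600 = 1.665625
Lon: 167° + 34/60 + 5/3600 = 167 + 0.566667 + 0.001389 = 167.568056

1.66563° N, 167.56806° E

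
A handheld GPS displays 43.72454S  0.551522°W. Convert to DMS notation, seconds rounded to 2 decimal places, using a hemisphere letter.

Latitude: 0.724540° → 43.47240′; 0.47240 × 60 = 28.3440″
Longitude: 0.551522° → 33.09132′; 0.09132 × 60 = 5.4792″

43°43′28.34″ S, 0°33′5.48″ W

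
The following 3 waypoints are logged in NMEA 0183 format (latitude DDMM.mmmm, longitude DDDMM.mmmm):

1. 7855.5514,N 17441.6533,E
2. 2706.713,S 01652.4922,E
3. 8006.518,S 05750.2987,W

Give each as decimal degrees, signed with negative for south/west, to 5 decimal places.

1. 78.92586, 174.69422
2. -27.11188, 16.87487
3. -80.10863, -57.83831

Point 1:
  Latitude: degrees = first 2 digits = 78, minutes = 55.5514; 78 + 55.5514/60 = 78.925857
  N → positive
  Longitude: degrees = first 3 digits = 174, minutes = 41.6533; 174 + 41.6533/60 = 174.694222
  E → positive
Point 2:
  Lat: degrees = first 2 digits = 27, minutes = 6.713; 27 + 6.713/60 = 27.111883
  hemisphere S, so the sign is −
  Longitude: degrees = first 3 digits = 16, minutes = 52.4922; 16 + 52.4922/60 = 16.874870
  E ⇒ keep positive
Point 3:
  Lat: split at 2 digits → 80° and 6.518′; 80 + 6.518/60 = 80.108633
  hemisphere S, so the sign is −
  λ: split at 3 digits → 057° and 50.2987′; 57 + 50.2987/60 = 57.838312
  W → negative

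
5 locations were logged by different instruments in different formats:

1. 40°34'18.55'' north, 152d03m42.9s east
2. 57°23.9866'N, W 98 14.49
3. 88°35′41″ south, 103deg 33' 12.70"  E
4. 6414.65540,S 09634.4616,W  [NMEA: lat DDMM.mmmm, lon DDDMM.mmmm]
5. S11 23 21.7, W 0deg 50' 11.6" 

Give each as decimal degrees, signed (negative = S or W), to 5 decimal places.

1. 40.57182, 152.06192
2. 57.39978, -98.24150
3. -88.59472, 103.55353
4. -64.24426, -96.57436
5. -11.38936, -0.83656

Point 1:
  Lat: 40° + 34/60 + 18.55/3600 = 40 + 0.566667 + 0.005153 = 40.571819
  N → positive
  Longitude: 152° + 3/60 + 42.9/3600 = 152 + 0.050000 + 0.011917 = 152.061917
  E → positive
Point 2:
  φ: 23.9866′ = 0.399777°; total 57.399777
  N ⇒ keep positive
  Longitude: 14.49′ = 0.241500°; total 98.241500
  W → negative
Point 3:
  φ: 88 + 35/60 + 41/3600 = 88.594722
  hemisphere S, so the sign is −
  λ: 103° + 33/60 + 12.7/3600 = 103 + 0.550000 + 0.003528 = 103.553528
  E → positive
Point 4:
  Latitude: degrees = first 2 digits = 64, minutes = 14.6554; 64 + 14.6554/60 = 64.244257
  S ⇒ negate
  Lon: degrees = first 3 digits = 96, minutes = 34.4616; 96 + 34.4616/60 = 96.574360
  W ⇒ negate
Point 5:
  Latitude: 11° + 23/60 + 21.7/3600 = 11 + 0.383333 + 0.006028 = 11.389361
  S → negative
  Longitude: 0 + 50/60 + 11.6/3600 = 0.836556
  W → negative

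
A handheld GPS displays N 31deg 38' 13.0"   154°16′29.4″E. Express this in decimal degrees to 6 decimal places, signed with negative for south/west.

31.636944, 154.274833

Lat: 31° + 38/60 + 13/3600 = 31 + 0.633333 + 0.003611 = 31.6369444
N ⇒ keep positive
Longitude: 154 + 16/60 + 29.4/3600 = 154.2748333
E ⇒ keep positive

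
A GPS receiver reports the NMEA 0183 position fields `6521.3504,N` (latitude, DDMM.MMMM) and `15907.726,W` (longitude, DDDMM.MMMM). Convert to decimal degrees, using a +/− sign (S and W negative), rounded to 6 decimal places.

65.355840, -159.128767

Lat: degrees = first 2 digits = 65, minutes = 21.3504; 65 + 21.3504/60 = 65.3558400
N ⇒ keep positive
λ: split at 3 digits → 159° and 7.726′; 159 + 7.726/60 = 159.1287667
W ⇒ negate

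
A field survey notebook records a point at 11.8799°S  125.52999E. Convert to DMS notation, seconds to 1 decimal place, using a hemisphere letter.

φ: 0.879900° → 52.79400′; 0.79400 × 60 = 47.640″
Longitude: 0.529990° → 31.79940′; 0.79940 × 60 = 47.964″

11°52′47.6″ S, 125°31′48.0″ E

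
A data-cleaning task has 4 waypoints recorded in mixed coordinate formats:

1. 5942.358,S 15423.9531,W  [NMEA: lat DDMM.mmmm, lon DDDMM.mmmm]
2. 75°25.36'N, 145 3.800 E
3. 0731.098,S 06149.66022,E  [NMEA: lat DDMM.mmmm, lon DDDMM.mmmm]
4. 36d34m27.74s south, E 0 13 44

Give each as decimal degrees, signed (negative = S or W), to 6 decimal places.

1. -59.705967, -154.399218
2. 75.422667, 145.063333
3. -7.518300, 61.827670
4. -36.574372, 0.228889

Point 1:
  φ: split at 2 digits → 59° and 42.358′; 59 + 42.358/60 = 59.7059667
  S → negative
  λ: split at 3 digits → 154° and 23.9531′; 154 + 23.9531/60 = 154.3992183
  W ⇒ negate
Point 2:
  Lat: 75 + 25.36/60 = 75.4226667
  N ⇒ keep positive
  Lon: 3.8′ = 0.063333°; total 145.0633333
  E → positive
Point 3:
  φ: degrees = first 2 digits = 7, minutes = 31.098; 7 + 31.098/60 = 7.5183000
  S → negative
  λ: degrees = first 3 digits = 61, minutes = 49.66022; 61 + 49.66022/60 = 61.8276703
  E → positive
Point 4:
  Latitude: 36 + 34/60 + 27.74/3600 = 36.5743722
  hemisphere S, so the sign is −
  Longitude: 0 + 13/60 + 44/3600 = 0.2288889
  E ⇒ keep positive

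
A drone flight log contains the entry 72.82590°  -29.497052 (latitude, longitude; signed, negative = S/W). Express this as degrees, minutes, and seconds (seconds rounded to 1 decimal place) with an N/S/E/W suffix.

72°49′33.2″ N, 29°29′49.4″ W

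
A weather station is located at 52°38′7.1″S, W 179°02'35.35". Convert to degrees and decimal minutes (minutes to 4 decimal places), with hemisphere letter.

52° 38.1183′ S, 179° 2.5892′ W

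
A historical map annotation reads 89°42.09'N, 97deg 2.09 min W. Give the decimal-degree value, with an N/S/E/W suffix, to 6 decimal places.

89.701500° N, 97.034833° W

φ: 89 + 42.09/60 = 89.7015000
Longitude: 2.09′ = 0.034833°; total 97.0348333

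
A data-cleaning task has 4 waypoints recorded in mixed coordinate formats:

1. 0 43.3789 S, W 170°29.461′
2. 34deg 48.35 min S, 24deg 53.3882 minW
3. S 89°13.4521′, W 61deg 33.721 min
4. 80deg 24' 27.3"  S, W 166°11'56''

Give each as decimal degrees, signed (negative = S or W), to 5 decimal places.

1. -0.72298, -170.49102
2. -34.80583, -24.88980
3. -89.22420, -61.56202
4. -80.40758, -166.19889

Point 1:
  Lat: 43.3789′ = 0.722982°; total 0.722982
  S ⇒ negate
  Lon: 170 + 29.461/60 = 170.491017
  W ⇒ negate
Point 2:
  Latitude: 34 + 48.35/60 = 34.805833
  hemisphere S, so the sign is −
  Longitude: 53.3882′ = 0.889803°; total 24.889803
  W → negative
Point 3:
  Lat: 13.4521′ = 0.224202°; total 89.224202
  S ⇒ negate
  λ: 61 + 33.721/60 = 61.562017
  hemisphere W, so the sign is −
Point 4:
  Lat: 80° + 24/60 + 27.3/3600 = 80 + 0.400000 + 0.007583 = 80.407583
  S ⇒ negate
  Longitude: 11′ + 56″ = 11.93333′; 166 + 11.93333/60 = 166.198889
  hemisphere W, so the sign is −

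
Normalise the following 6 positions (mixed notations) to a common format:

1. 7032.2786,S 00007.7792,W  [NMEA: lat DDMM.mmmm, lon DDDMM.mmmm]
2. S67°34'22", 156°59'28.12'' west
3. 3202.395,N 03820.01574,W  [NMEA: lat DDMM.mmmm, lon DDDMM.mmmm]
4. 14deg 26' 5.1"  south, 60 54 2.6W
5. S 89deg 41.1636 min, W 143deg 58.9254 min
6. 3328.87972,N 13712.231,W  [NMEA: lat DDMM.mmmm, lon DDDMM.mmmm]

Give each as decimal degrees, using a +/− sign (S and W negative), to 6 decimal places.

Point 1:
  Latitude: split at 2 digits → 70° and 32.2786′; 70 + 32.2786/60 = 70.5379767
  S → negative
  λ: degrees = first 3 digits = 0, minutes = 7.7792; 0 + 7.7792/60 = 0.1296533
  W → negative
Point 2:
  Latitude: 34′ + 22″ = 34.36667′; 67 + 34.36667/60 = 67.5727778
  S ⇒ negate
  λ: 59′ + 28.12″ = 59.46867′; 156 + 59.46867/60 = 156.9911444
  hemisphere W, so the sign is −
Point 3:
  Lat: degrees = first 2 digits = 32, minutes = 2.395; 32 + 2.395/60 = 32.0399167
  N → positive
  λ: degrees = first 3 digits = 38, minutes = 20.01574; 38 + 20.01574/60 = 38.3335957
  W ⇒ negate
Point 4:
  Latitude: 14° + 26/60 + 5.1/3600 = 14 + 0.433333 + 0.001417 = 14.4347500
  S → negative
  Lon: 54′ + 2.6″ = 54.04333′; 60 + 54.04333/60 = 60.9007222
  W ⇒ negate
Point 5:
  φ: 89 + 41.1636/60 = 89.6860600
  S ⇒ negate
  λ: 143 + 58.9254/60 = 143.9820900
  hemisphere W, so the sign is −
Point 6:
  φ: split at 2 digits → 33° and 28.87972′; 33 + 28.87972/60 = 33.4813287
  N → positive
  Lon: degrees = first 3 digits = 137, minutes = 12.231; 137 + 12.231/60 = 137.2038500
  W → negative

1. -70.537977, -0.129653
2. -67.572778, -156.991144
3. 32.039917, -38.333596
4. -14.434750, -60.900722
5. -89.686060, -143.982090
6. 33.481329, -137.203850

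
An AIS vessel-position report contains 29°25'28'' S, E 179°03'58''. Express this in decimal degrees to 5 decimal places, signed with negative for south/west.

-29.42444, 179.06611

Lat: 25′ + 28″ = 25.46667′; 29 + 25.46667/60 = 29.424444
hemisphere S, so the sign is −
λ: 179° + 3/60 + 58/3600 = 179 + 0.050000 + 0.016111 = 179.066111
E ⇒ keep positive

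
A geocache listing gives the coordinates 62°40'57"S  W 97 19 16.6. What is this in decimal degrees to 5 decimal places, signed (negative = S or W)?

φ: 62° + 40/60 + 57/3600 = 62 + 0.666667 + 0.015833 = 62.682500
S ⇒ negate
Longitude: 19′ + 16.6″ = 19.27667′; 97 + 19.27667/60 = 97.321278
W → negative

-62.68250, -97.32128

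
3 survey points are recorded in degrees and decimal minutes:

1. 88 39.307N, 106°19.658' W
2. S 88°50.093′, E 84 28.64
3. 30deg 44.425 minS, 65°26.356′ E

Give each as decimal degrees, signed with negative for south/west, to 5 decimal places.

1. 88.65512, -106.32763
2. -88.83488, 84.47733
3. -30.74042, 65.43927

Point 1:
  φ: 39.307′ = 0.655117°; total 88.655117
  N → positive
  Longitude: 106 + 19.658/60 = 106.327633
  W ⇒ negate
Point 2:
  Latitude: 50.093′ = 0.834883°; total 88.834883
  S → negative
  λ: 28.64′ = 0.477333°; total 84.477333
  E ⇒ keep positive
Point 3:
  Lat: 44.425′ = 0.740417°; total 30.740417
  hemisphere S, so the sign is −
  Lon: 26.356′ = 0.439267°; total 65.439267
  E ⇒ keep positive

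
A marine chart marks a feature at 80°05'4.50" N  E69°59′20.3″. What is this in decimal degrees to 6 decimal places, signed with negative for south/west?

80.084583, 69.988972

φ: 5′ + 4.5″ = 5.07500′; 80 + 5.07500/60 = 80.0845833
N ⇒ keep positive
λ: 59′ + 20.3″ = 59.33833′; 69 + 59.33833/60 = 69.9889722
E ⇒ keep positive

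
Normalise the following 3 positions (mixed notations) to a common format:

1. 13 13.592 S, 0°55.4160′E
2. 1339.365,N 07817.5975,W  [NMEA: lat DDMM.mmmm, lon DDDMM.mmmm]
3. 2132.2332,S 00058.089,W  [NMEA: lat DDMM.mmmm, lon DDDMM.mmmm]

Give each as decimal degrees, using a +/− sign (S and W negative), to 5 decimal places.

1. -13.22653, 0.92360
2. 13.65608, -78.29329
3. -21.53722, -0.96815

Point 1:
  Latitude: 13 + 13.592/60 = 13.226533
  hemisphere S, so the sign is −
  Lon: 0 + 55.416/60 = 0.923600
  E → positive
Point 2:
  Latitude: degrees = first 2 digits = 13, minutes = 39.365; 13 + 39.365/60 = 13.656083
  N → positive
  Longitude: degrees = first 3 digits = 78, minutes = 17.5975; 78 + 17.5975/60 = 78.293292
  hemisphere W, so the sign is −
Point 3:
  Latitude: split at 2 digits → 21° and 32.2332′; 21 + 32.2332/60 = 21.537220
  S → negative
  Longitude: split at 3 digits → 000° and 58.089′; 0 + 58.089/60 = 0.968150
  hemisphere W, so the sign is −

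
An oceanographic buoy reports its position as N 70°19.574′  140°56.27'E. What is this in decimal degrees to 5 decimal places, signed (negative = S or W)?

Latitude: 19.574′ = 0.326233°; total 70.326233
N → positive
Longitude: 56.27′ = 0.937833°; total 140.937833
E → positive

70.32623, 140.93783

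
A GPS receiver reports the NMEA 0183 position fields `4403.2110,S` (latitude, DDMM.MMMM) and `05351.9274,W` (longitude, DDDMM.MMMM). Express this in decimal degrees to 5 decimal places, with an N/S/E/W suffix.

44.05352° S, 53.86546° W

φ: degrees = first 2 digits = 44, minutes = 3.211; 44 + 3.211/60 = 44.053517
Longitude: split at 3 digits → 053° and 51.9274′; 53 + 51.9274/60 = 53.865457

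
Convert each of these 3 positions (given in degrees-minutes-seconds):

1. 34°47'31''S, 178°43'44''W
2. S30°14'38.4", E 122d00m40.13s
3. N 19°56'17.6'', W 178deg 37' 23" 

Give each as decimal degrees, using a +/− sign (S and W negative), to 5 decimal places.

Point 1:
  φ: 34 + 47/60 + 31/3600 = 34.791944
  hemisphere S, so the sign is −
  λ: 43′ + 44″ = 43.73333′; 178 + 43.73333/60 = 178.728889
  hemisphere W, so the sign is −
Point 2:
  φ: 30 + 14/60 + 38.4/3600 = 30.244000
  hemisphere S, so the sign is −
  Longitude: 122 + 0/60 + 40.13/3600 = 122.011147
  E → positive
Point 3:
  Lat: 19 + 56/60 + 17.6/3600 = 19.938222
  N ⇒ keep positive
  Lon: 37′ + 23″ = 37.38333′; 178 + 37.38333/60 = 178.623056
  hemisphere W, so the sign is −

1. -34.79194, -178.72889
2. -30.24400, 122.01115
3. 19.93822, -178.62306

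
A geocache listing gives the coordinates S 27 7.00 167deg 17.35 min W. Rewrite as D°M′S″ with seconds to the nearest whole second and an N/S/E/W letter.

27°07′0″ S, 167°17′21″ W

Latitude: 7.00000′ → 7′ and 0.00000 × 60 = 0.00″
Lon: 17.35000′ → 17′ and 0.35000 × 60 = 21.00″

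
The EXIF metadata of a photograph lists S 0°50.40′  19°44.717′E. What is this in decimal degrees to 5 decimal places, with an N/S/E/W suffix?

Latitude: 0 + 50.4/60 = 0.840000
Longitude: 44.717′ = 0.745283°; total 19.745283

0.84000° S, 19.74528° E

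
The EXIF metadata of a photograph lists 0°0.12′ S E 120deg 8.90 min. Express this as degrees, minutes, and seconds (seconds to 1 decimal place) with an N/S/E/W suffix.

Lat: fractional minutes 0.12000 × 60 = 7.200″
Longitude: 8.90000′ → 8′ and 0.90000 × 60 = 54.000″

0°00′7.2″ S, 120°08′54.0″ E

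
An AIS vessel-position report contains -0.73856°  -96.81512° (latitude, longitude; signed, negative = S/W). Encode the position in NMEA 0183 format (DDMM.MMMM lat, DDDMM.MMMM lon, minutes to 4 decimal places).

0044.3136,S / 09648.9072,W

Latitude is negative → S; |value| = 0.738560
φ: minutes = (0.738560 − 0) × 60 = 44.313600
Longitude is negative → W; |value| = 96.815120
λ: minutes = (96.815120 − 96) × 60 = 48.907200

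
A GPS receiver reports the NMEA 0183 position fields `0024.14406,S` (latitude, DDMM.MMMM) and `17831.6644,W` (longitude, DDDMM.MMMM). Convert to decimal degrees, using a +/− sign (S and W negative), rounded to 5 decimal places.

-0.40240, -178.52774

φ: degrees = first 2 digits = 0, minutes = 24.14406; 0 + 24.14406/60 = 0.402401
hemisphere S, so the sign is −
Lon: split at 3 digits → 178° and 31.6644′; 178 + 31.6644/60 = 178.527740
W ⇒ negate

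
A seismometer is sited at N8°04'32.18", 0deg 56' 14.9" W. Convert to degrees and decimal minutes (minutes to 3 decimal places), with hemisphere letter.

8° 4.536′ N, 0° 56.248′ W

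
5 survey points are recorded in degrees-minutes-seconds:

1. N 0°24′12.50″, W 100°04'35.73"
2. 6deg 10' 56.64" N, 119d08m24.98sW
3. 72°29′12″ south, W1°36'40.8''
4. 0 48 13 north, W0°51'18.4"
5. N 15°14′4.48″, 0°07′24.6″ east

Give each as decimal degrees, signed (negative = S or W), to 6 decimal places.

Point 1:
  φ: 0 + 24/60 + 12.5/3600 = 0.4034722
  N ⇒ keep positive
  Longitude: 100° + 4/60 + 35.73/3600 = 100 + 0.066667 + 0.009925 = 100.0765917
  hemisphere W, so the sign is −
Point 2:
  φ: 6° + 10/60 + 56.64/3600 = 6 + 0.166667 + 0.015733 = 6.1824000
  N ⇒ keep positive
  Lon: 119 + 8/60 + 24.98/3600 = 119.1402722
  W → negative
Point 3:
  Latitude: 72° + 29/60 + 12/3600 = 72 + 0.483333 + 0.003333 = 72.4866667
  S → negative
  λ: 1 + 36/60 + 40.8/3600 = 1.6113333
  hemisphere W, so the sign is −
Point 4:
  Lat: 0° + 48/60 + 13/3600 = 0 + 0.800000 + 0.003611 = 0.8036111
  N ⇒ keep positive
  Longitude: 0° + 51/60 + 18.4/3600 = 0 + 0.850000 + 0.005111 = 0.8551111
  hemisphere W, so the sign is −
Point 5:
  Latitude: 14′ + 4.48″ = 14.07467′; 15 + 14.07467/60 = 15.2345778
  N → positive
  Longitude: 0 + 7/60 + 24.6/3600 = 0.1235000
  E → positive

1. 0.403472, -100.076592
2. 6.182400, -119.140272
3. -72.486667, -1.611333
4. 0.803611, -0.855111
5. 15.234578, 0.123500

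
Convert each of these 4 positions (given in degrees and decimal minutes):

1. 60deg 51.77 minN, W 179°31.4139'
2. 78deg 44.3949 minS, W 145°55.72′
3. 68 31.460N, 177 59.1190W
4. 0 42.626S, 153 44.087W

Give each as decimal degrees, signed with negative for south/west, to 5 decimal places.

Point 1:
  φ: 60 + 51.77/60 = 60.862833
  N → positive
  λ: 31.4139′ = 0.523565°; total 179.523565
  hemisphere W, so the sign is −
Point 2:
  Latitude: 78 + 44.3949/60 = 78.739915
  hemisphere S, so the sign is −
  λ: 55.72′ = 0.928667°; total 145.928667
  W ⇒ negate
Point 3:
  φ: 31.46′ = 0.524333°; total 68.524333
  N → positive
  Longitude: 177 + 59.119/60 = 177.985317
  W → negative
Point 4:
  Lat: 42.626′ = 0.710433°; total 0.710433
  S ⇒ negate
  Longitude: 44.087′ = 0.734783°; total 153.734783
  W → negative

1. 60.86283, -179.52357
2. -78.73992, -145.92867
3. 68.52433, -177.98532
4. -0.71043, -153.73478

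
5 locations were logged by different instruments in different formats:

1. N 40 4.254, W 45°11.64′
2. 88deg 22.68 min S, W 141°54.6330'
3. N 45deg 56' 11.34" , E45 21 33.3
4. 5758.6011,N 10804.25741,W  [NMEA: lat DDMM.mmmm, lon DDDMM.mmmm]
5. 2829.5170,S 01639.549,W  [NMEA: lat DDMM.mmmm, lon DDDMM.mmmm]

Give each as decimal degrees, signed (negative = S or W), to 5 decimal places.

1. 40.07090, -45.19400
2. -88.37800, -141.91055
3. 45.93648, 45.35925
4. 57.97669, -108.07096
5. -28.49195, -16.65915

Point 1:
  Lat: 4.254′ = 0.070900°; total 40.070900
  N → positive
  Longitude: 11.64′ = 0.194000°; total 45.194000
  W ⇒ negate
Point 2:
  φ: 22.68′ = 0.378000°; total 88.378000
  S → negative
  Lon: 54.633′ = 0.910550°; total 141.910550
  W ⇒ negate
Point 3:
  Lat: 56′ + 11.34″ = 56.18900′; 45 + 56.18900/60 = 45.936483
  N ⇒ keep positive
  Lon: 45 + 21/60 + 33.3/3600 = 45.359250
  E → positive
Point 4:
  Latitude: split at 2 digits → 57° and 58.6011′; 57 + 58.6011/60 = 57.976685
  N → positive
  Longitude: degrees = first 3 digits = 108, minutes = 4.25741; 108 + 4.25741/60 = 108.070957
  hemisphere W, so the sign is −
Point 5:
  φ: split at 2 digits → 28° and 29.517′; 28 + 29.517/60 = 28.491950
  S ⇒ negate
  Longitude: split at 3 digits → 016° and 39.549′; 16 + 39.549/60 = 16.659150
  W → negative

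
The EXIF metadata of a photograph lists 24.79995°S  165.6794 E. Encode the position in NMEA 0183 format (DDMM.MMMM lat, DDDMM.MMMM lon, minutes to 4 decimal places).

2447.9970,S / 16540.7640,E

φ: fractional part 0.799950 → 47.997000 minutes
Longitude: fractional part 0.679400 → 40.764000 minutes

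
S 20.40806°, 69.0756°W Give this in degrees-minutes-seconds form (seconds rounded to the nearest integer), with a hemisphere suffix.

20°24′29″ S, 69°04′32″ W

Latitude: 0.408060° → 24.48360′; 0.48360 × 60 = 29.02″
Lon: 0.075600 × 60 = 4.53600′ → 4′, remainder × 60 = 32.16″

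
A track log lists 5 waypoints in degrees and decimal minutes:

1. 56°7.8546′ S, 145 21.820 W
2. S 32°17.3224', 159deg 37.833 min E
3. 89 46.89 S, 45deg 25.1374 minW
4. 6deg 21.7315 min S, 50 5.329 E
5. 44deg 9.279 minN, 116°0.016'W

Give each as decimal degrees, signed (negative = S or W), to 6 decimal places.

Point 1:
  φ: 7.8546′ = 0.130910°; total 56.1309100
  hemisphere S, so the sign is −
  λ: 21.82′ = 0.363667°; total 145.3636667
  W → negative
Point 2:
  Lat: 32 + 17.3224/60 = 32.2887067
  S ⇒ negate
  Lon: 159 + 37.833/60 = 159.6305500
  E ⇒ keep positive
Point 3:
  Lat: 46.89′ = 0.781500°; total 89.7815000
  S ⇒ negate
  λ: 25.1374′ = 0.418957°; total 45.4189567
  hemisphere W, so the sign is −
Point 4:
  φ: 6 + 21.7315/60 = 6.3621917
  hemisphere S, so the sign is −
  λ: 50 + 5.329/60 = 50.0888167
  E → positive
Point 5:
  Lat: 9.279′ = 0.154650°; total 44.1546500
  N ⇒ keep positive
  Longitude: 0.016′ = 0.000267°; total 116.0002667
  hemisphere W, so the sign is −

1. -56.130910, -145.363667
2. -32.288707, 159.630550
3. -89.781500, -45.418957
4. -6.362192, 50.088817
5. 44.154650, -116.000267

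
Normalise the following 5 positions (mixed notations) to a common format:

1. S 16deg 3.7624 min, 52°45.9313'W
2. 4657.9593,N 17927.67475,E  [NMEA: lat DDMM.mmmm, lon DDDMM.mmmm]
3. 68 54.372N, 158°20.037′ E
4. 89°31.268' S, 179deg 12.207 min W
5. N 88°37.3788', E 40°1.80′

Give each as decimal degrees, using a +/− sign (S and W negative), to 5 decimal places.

Point 1:
  Lat: 3.7624′ = 0.062707°; total 16.062707
  hemisphere S, so the sign is −
  Lon: 45.9313′ = 0.765522°; total 52.765522
  W ⇒ negate
Point 2:
  φ: degrees = first 2 digits = 46, minutes = 57.9593; 46 + 57.9593/60 = 46.965988
  N ⇒ keep positive
  Lon: split at 3 digits → 179° and 27.67475′; 179 + 27.67475/60 = 179.461246
  E → positive
Point 3:
  φ: 54.372′ = 0.906200°; total 68.906200
  N → positive
  λ: 158 + 20.037/60 = 158.333950
  E ⇒ keep positive
Point 4:
  Latitude: 31.268′ = 0.521133°; total 89.521133
  S → negative
  Lon: 12.207′ = 0.203450°; total 179.203450
  W → negative
Point 5:
  Lat: 37.3788′ = 0.622980°; total 88.622980
  N → positive
  Lon: 1.8′ = 0.030000°; total 40.030000
  E ⇒ keep positive

1. -16.06271, -52.76552
2. 46.96599, 179.46125
3. 68.90620, 158.33395
4. -89.52113, -179.20345
5. 88.62298, 40.03000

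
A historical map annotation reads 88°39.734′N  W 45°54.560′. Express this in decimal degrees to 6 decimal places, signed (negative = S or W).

Latitude: 88 + 39.734/60 = 88.6622333
N ⇒ keep positive
λ: 45 + 54.56/60 = 45.9093333
W ⇒ negate

88.662233, -45.909333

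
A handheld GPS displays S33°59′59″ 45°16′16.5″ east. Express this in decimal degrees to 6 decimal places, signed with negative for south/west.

-33.999722, 45.271250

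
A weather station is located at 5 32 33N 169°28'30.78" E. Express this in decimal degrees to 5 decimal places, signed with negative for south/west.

5.54250, 169.47522

Latitude: 32′ + 33″ = 32.55000′; 5 + 32.55000/60 = 5.542500
N → positive
Longitude: 169 + 28/60 + 30.78/3600 = 169.475217
E ⇒ keep positive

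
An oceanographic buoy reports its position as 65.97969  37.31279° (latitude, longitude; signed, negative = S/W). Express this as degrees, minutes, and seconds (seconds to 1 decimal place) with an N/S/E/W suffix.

65°58′46.9″ N, 37°18′46.0″ E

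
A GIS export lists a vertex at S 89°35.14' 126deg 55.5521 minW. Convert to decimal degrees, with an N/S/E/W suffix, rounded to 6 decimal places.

Lat: 89 + 35.14/60 = 89.5856667
Longitude: 55.5521′ = 0.925868°; total 126.9258683

89.585667° S, 126.925868° W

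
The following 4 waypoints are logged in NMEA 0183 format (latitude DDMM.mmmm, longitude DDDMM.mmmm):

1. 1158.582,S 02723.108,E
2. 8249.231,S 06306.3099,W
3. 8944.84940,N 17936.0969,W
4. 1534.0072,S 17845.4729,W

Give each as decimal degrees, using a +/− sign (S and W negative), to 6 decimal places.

Point 1:
  φ: split at 2 digits → 11° and 58.582′; 11 + 58.582/60 = 11.9763667
  hemisphere S, so the sign is −
  Lon: split at 3 digits → 027° and 23.108′; 27 + 23.108/60 = 27.3851333
  E → positive
Point 2:
  φ: split at 2 digits → 82° and 49.231′; 82 + 49.231/60 = 82.8205167
  S ⇒ negate
  Lon: degrees = first 3 digits = 63, minutes = 6.3099; 63 + 6.3099/60 = 63.1051650
  W ⇒ negate
Point 3:
  Lat: split at 2 digits → 89° and 44.8494′; 89 + 44.8494/60 = 89.7474900
  N ⇒ keep positive
  λ: degrees = first 3 digits = 179, minutes = 36.0969; 179 + 36.0969/60 = 179.6016150
  W → negative
Point 4:
  Lat: degrees = first 2 digits = 15, minutes = 34.0072; 15 + 34.0072/60 = 15.5667867
  S ⇒ negate
  Lon: degrees = first 3 digits = 178, minutes = 45.4729; 178 + 45.4729/60 = 178.7578817
  W → negative

1. -11.976367, 27.385133
2. -82.820517, -63.105165
3. 89.747490, -179.601615
4. -15.566787, -178.757882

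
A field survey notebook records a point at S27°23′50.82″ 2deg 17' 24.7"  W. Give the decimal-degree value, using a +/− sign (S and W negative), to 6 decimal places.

-27.397450, -2.290194

Lat: 27 + 23/60 + 50.82/3600 = 27.3974500
hemisphere S, so the sign is −
Longitude: 2° + 17/60 + 24.7/3600 = 2 + 0.283333 + 0.006861 = 2.2901944
W ⇒ negate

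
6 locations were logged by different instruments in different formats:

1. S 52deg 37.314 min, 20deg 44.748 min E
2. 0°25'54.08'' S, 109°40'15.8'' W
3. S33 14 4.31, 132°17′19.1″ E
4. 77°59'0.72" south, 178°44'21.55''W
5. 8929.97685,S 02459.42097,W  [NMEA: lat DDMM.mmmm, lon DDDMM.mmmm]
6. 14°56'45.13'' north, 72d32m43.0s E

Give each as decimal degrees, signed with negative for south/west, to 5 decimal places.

Point 1:
  Latitude: 37.314′ = 0.621900°; total 52.621900
  hemisphere S, so the sign is −
  λ: 44.748′ = 0.745800°; total 20.745800
  E ⇒ keep positive
Point 2:
  φ: 25′ + 54.08″ = 25.90133′; 0 + 25.90133/60 = 0.431689
  S → negative
  Longitude: 40′ + 15.8″ = 40.26333′; 109 + 40.26333/60 = 109.671056
  W ⇒ negate
Point 3:
  Latitude: 14′ + 4.31″ = 14.07183′; 33 + 14.07183/60 = 33.234531
  S → negative
  Longitude: 132 + 17/60 + 19.1/3600 = 132.288639
  E ⇒ keep positive
Point 4:
  Lat: 59′ + 0.72″ = 59.01200′; 77 + 59.01200/60 = 77.983533
  S ⇒ negate
  Longitude: 44′ + 21.55″ = 44.35917′; 178 + 44.35917/60 = 178.739319
  W → negative
Point 5:
  Latitude: split at 2 digits → 89° and 29.97685′; 89 + 29.97685/60 = 89.499614
  S ⇒ negate
  Longitude: split at 3 digits → 024° and 59.42097′; 24 + 59.42097/60 = 24.990350
  W → negative
Point 6:
  φ: 14 + 56/60 + 45.13/3600 = 14.945869
  N ⇒ keep positive
  Lon: 72° + 32/60 + 43/3600 = 72 + 0.533333 + 0.011944 = 72.545278
  E ⇒ keep positive

1. -52.62190, 20.74580
2. -0.43169, -109.67106
3. -33.23453, 132.28864
4. -77.98353, -178.73932
5. -89.49961, -24.99035
6. 14.94587, 72.54528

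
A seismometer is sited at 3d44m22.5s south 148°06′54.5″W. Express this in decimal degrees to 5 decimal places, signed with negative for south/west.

Latitude: 44′ + 22.5″ = 44.37500′; 3 + 44.37500/60 = 3.739583
hemisphere S, so the sign is −
Lon: 148 + 6/60 + 54.5/3600 = 148.115139
W ⇒ negate

-3.73958, -148.11514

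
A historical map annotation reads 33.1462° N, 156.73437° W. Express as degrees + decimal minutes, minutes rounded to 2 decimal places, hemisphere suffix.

φ: fractional part 0.146200 → 8.7720 minutes
Longitude: 156° + 0.734370 × 60 = 156° 44.0622′

33° 8.77′ N, 156° 44.06′ W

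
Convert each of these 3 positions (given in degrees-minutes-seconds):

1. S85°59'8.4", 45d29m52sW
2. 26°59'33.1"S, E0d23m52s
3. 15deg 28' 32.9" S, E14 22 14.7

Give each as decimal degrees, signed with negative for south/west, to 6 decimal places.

1. -85.985667, -45.497778
2. -26.992528, 0.397778
3. -15.475806, 14.370750

Point 1:
  φ: 85° + 59/60 + 8.4/3600 = 85 + 0.983333 + 0.002333 = 85.9856667
  S → negative
  Longitude: 45° + 29/60 + 52/3600 = 45 + 0.483333 + 0.014444 = 45.4977778
  W → negative
Point 2:
  Lat: 59′ + 33.1″ = 59.55167′; 26 + 59.55167/60 = 26.9925278
  S → negative
  Lon: 0 + 23/60 + 52/3600 = 0.3977778
  E → positive
Point 3:
  Latitude: 15° + 28/60 + 32.9/3600 = 15 + 0.466667 + 0.009139 = 15.4758056
  S ⇒ negate
  Longitude: 14° + 22/60 + 14.7/3600 = 14 + 0.366667 + 0.004083 = 14.3707500
  E ⇒ keep positive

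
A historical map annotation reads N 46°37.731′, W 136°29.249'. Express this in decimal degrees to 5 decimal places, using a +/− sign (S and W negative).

46.62885, -136.48748

φ: 46 + 37.731/60 = 46.628850
N → positive
λ: 29.249′ = 0.487483°; total 136.487483
W ⇒ negate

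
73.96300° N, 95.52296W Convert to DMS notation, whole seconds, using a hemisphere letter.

φ: 0.963000° → 57.78000′; 0.78000 × 60 = 46.80″
Longitude: 0.522960 × 60 = 31.37760′ → 31′, remainder × 60 = 22.66″

73°57′47″ N, 95°31′23″ W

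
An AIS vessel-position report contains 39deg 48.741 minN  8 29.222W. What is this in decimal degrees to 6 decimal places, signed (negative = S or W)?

φ: 39 + 48.741/60 = 39.8123500
N → positive
Lon: 8 + 29.222/60 = 8.4870333
W ⇒ negate

39.812350, -8.487033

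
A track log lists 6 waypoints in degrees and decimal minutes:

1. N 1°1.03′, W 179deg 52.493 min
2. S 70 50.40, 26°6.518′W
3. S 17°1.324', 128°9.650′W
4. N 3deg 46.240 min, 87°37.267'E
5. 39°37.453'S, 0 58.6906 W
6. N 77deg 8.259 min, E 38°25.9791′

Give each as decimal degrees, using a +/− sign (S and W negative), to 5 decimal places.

1. 1.01717, -179.87488
2. -70.84000, -26.10863
3. -17.02207, -128.16083
4. 3.77067, 87.62112
5. -39.62422, -0.97818
6. 77.13765, 38.43299

Point 1:
  Lat: 1.03′ = 0.017167°; total 1.017167
  N → positive
  λ: 52.493′ = 0.874883°; total 179.874883
  hemisphere W, so the sign is −
Point 2:
  Latitude: 70 + 50.4/60 = 70.840000
  S ⇒ negate
  λ: 6.518′ = 0.108633°; total 26.108633
  hemisphere W, so the sign is −
Point 3:
  φ: 17 + 1.324/60 = 17.022067
  hemisphere S, so the sign is −
  λ: 128 + 9.65/60 = 128.160833
  W → negative
Point 4:
  φ: 3 + 46.24/60 = 3.770667
  N → positive
  Lon: 37.267′ = 0.621117°; total 87.621117
  E → positive
Point 5:
  Lat: 37.453′ = 0.624217°; total 39.624217
  S → negative
  λ: 58.6906′ = 0.978177°; total 0.978177
  W ⇒ negate
Point 6:
  Lat: 77 + 8.259/60 = 77.137650
  N ⇒ keep positive
  Longitude: 38 + 25.9791/60 = 38.432985
  E ⇒ keep positive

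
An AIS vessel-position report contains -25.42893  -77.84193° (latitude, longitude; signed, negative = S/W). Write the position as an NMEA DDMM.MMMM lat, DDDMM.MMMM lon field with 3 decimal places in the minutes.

Latitude is negative → S; |value| = 25.428930
Latitude: minutes = (25.428930 − 25) × 60 = 25.73580
Longitude is negative → W; |value| = 77.841930
Longitude: fractional part 0.841930 → 50.51580 minutes

2525.736,S / 07750.516,W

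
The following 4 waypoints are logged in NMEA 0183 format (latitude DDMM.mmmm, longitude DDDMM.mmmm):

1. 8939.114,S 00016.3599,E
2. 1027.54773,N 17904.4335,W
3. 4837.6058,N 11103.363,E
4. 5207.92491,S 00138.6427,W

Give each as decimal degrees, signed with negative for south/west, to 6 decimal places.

Point 1:
  φ: degrees = first 2 digits = 89, minutes = 39.114; 89 + 39.114/60 = 89.6519000
  S ⇒ negate
  Lon: split at 3 digits → 000° and 16.3599′; 0 + 16.3599/60 = 0.2726650
  E → positive
Point 2:
  Lat: degrees = first 2 digits = 10, minutes = 27.54773; 10 + 27.54773/60 = 10.4591288
  N → positive
  Longitude: degrees = first 3 digits = 179, minutes = 4.4335; 179 + 4.4335/60 = 179.0738917
  hemisphere W, so the sign is −
Point 3:
  Latitude: degrees = first 2 digits = 48, minutes = 37.6058; 48 + 37.6058/60 = 48.6267633
  N ⇒ keep positive
  Lon: split at 3 digits → 111° and 3.363′; 111 + 3.363/60 = 111.0560500
  E ⇒ keep positive
Point 4:
  φ: split at 2 digits → 52° and 7.92491′; 52 + 7.92491/60 = 52.1320818
  hemisphere S, so the sign is −
  Lon: split at 3 digits → 001° and 38.6427′; 1 + 38.6427/60 = 1.6440450
  W → negative

1. -89.651900, 0.272665
2. 10.459129, -179.073892
3. 48.626763, 111.056050
4. -52.132082, -1.644045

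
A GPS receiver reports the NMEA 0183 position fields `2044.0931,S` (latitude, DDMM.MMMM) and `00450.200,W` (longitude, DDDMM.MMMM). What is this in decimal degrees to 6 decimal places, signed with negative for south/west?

-20.734885, -4.836667

Lat: split at 2 digits → 20° and 44.0931′; 20 + 44.0931/60 = 20.7348850
S → negative
Longitude: split at 3 digits → 004° and 50.2′; 4 + 50.2/60 = 4.8366667
hemisphere W, so the sign is −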